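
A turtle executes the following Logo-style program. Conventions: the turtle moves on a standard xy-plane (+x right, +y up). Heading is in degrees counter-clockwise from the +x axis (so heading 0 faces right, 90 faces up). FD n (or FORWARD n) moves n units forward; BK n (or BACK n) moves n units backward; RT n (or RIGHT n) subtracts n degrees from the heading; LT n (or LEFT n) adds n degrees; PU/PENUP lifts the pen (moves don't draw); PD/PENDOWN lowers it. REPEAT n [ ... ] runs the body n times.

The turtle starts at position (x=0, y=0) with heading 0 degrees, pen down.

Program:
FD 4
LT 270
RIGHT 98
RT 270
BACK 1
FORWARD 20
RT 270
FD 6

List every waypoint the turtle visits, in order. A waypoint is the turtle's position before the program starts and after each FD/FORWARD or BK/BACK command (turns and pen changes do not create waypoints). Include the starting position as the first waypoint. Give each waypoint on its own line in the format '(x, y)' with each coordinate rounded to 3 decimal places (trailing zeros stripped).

Executing turtle program step by step:
Start: pos=(0,0), heading=0, pen down
FD 4: (0,0) -> (4,0) [heading=0, draw]
LT 270: heading 0 -> 270
RT 98: heading 270 -> 172
RT 270: heading 172 -> 262
BK 1: (4,0) -> (4.139,0.99) [heading=262, draw]
FD 20: (4.139,0.99) -> (1.356,-18.815) [heading=262, draw]
RT 270: heading 262 -> 352
FD 6: (1.356,-18.815) -> (7.297,-19.65) [heading=352, draw]
Final: pos=(7.297,-19.65), heading=352, 4 segment(s) drawn
Waypoints (5 total):
(0, 0)
(4, 0)
(4.139, 0.99)
(1.356, -18.815)
(7.297, -19.65)

Answer: (0, 0)
(4, 0)
(4.139, 0.99)
(1.356, -18.815)
(7.297, -19.65)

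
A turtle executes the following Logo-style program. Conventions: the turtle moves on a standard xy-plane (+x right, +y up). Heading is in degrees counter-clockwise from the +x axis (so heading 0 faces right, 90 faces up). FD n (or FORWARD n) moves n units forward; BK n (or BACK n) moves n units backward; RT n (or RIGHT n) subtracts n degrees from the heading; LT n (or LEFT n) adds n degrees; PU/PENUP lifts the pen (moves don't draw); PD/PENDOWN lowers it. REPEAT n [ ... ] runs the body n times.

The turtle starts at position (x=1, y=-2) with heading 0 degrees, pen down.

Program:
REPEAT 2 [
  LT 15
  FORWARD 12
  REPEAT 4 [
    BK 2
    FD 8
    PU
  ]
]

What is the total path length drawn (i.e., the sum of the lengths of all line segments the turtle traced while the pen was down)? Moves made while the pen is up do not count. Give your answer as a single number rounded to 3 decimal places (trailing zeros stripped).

Executing turtle program step by step:
Start: pos=(1,-2), heading=0, pen down
REPEAT 2 [
  -- iteration 1/2 --
  LT 15: heading 0 -> 15
  FD 12: (1,-2) -> (12.591,1.106) [heading=15, draw]
  REPEAT 4 [
    -- iteration 1/4 --
    BK 2: (12.591,1.106) -> (10.659,0.588) [heading=15, draw]
    FD 8: (10.659,0.588) -> (18.387,2.659) [heading=15, draw]
    PU: pen up
    -- iteration 2/4 --
    BK 2: (18.387,2.659) -> (16.455,2.141) [heading=15, move]
    FD 8: (16.455,2.141) -> (24.182,4.212) [heading=15, move]
    PU: pen up
    -- iteration 3/4 --
    BK 2: (24.182,4.212) -> (22.25,3.694) [heading=15, move]
    FD 8: (22.25,3.694) -> (29.978,5.765) [heading=15, move]
    PU: pen up
    -- iteration 4/4 --
    BK 2: (29.978,5.765) -> (28.046,5.247) [heading=15, move]
    FD 8: (28.046,5.247) -> (35.773,7.317) [heading=15, move]
    PU: pen up
  ]
  -- iteration 2/2 --
  LT 15: heading 15 -> 30
  FD 12: (35.773,7.317) -> (46.166,13.317) [heading=30, move]
  REPEAT 4 [
    -- iteration 1/4 --
    BK 2: (46.166,13.317) -> (44.434,12.317) [heading=30, move]
    FD 8: (44.434,12.317) -> (51.362,16.317) [heading=30, move]
    PU: pen up
    -- iteration 2/4 --
    BK 2: (51.362,16.317) -> (49.63,15.317) [heading=30, move]
    FD 8: (49.63,15.317) -> (56.558,19.317) [heading=30, move]
    PU: pen up
    -- iteration 3/4 --
    BK 2: (56.558,19.317) -> (54.826,18.317) [heading=30, move]
    FD 8: (54.826,18.317) -> (61.754,22.317) [heading=30, move]
    PU: pen up
    -- iteration 4/4 --
    BK 2: (61.754,22.317) -> (60.022,21.317) [heading=30, move]
    FD 8: (60.022,21.317) -> (66.95,25.317) [heading=30, move]
    PU: pen up
  ]
]
Final: pos=(66.95,25.317), heading=30, 3 segment(s) drawn

Segment lengths:
  seg 1: (1,-2) -> (12.591,1.106), length = 12
  seg 2: (12.591,1.106) -> (10.659,0.588), length = 2
  seg 3: (10.659,0.588) -> (18.387,2.659), length = 8
Total = 22

Answer: 22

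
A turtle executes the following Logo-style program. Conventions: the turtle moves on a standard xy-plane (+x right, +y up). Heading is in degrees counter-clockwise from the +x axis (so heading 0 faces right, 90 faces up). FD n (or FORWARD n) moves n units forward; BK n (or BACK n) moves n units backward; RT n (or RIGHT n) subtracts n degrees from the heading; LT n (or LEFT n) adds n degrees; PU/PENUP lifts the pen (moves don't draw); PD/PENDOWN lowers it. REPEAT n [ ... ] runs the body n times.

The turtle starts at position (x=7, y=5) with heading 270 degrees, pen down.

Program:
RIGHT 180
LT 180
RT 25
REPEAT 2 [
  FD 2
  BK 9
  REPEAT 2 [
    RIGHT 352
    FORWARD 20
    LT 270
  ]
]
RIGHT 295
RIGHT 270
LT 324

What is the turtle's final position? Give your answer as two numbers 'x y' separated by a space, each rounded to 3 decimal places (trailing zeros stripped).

Answer: 3.462 10.867

Derivation:
Executing turtle program step by step:
Start: pos=(7,5), heading=270, pen down
RT 180: heading 270 -> 90
LT 180: heading 90 -> 270
RT 25: heading 270 -> 245
REPEAT 2 [
  -- iteration 1/2 --
  FD 2: (7,5) -> (6.155,3.187) [heading=245, draw]
  BK 9: (6.155,3.187) -> (9.958,11.344) [heading=245, draw]
  REPEAT 2 [
    -- iteration 1/2 --
    RT 352: heading 245 -> 253
    FD 20: (9.958,11.344) -> (4.111,-7.782) [heading=253, draw]
    LT 270: heading 253 -> 163
    -- iteration 2/2 --
    RT 352: heading 163 -> 171
    FD 20: (4.111,-7.782) -> (-15.643,-4.653) [heading=171, draw]
    LT 270: heading 171 -> 81
  ]
  -- iteration 2/2 --
  FD 2: (-15.643,-4.653) -> (-15.33,-2.678) [heading=81, draw]
  BK 9: (-15.33,-2.678) -> (-16.738,-11.567) [heading=81, draw]
  REPEAT 2 [
    -- iteration 1/2 --
    RT 352: heading 81 -> 89
    FD 20: (-16.738,-11.567) -> (-16.389,8.43) [heading=89, draw]
    LT 270: heading 89 -> 359
    -- iteration 2/2 --
    RT 352: heading 359 -> 7
    FD 20: (-16.389,8.43) -> (3.462,10.867) [heading=7, draw]
    LT 270: heading 7 -> 277
  ]
]
RT 295: heading 277 -> 342
RT 270: heading 342 -> 72
LT 324: heading 72 -> 36
Final: pos=(3.462,10.867), heading=36, 8 segment(s) drawn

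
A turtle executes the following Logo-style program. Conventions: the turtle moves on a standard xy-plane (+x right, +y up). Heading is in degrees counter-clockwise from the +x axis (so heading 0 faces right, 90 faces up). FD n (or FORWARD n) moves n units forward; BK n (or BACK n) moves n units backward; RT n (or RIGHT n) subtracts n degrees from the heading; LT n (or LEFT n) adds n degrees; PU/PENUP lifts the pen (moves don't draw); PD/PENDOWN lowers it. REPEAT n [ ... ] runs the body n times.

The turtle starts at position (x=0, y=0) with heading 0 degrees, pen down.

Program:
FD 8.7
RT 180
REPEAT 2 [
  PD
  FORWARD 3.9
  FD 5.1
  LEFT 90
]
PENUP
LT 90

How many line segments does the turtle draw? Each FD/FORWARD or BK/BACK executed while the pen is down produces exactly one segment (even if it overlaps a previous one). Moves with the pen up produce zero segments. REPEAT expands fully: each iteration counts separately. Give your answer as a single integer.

Executing turtle program step by step:
Start: pos=(0,0), heading=0, pen down
FD 8.7: (0,0) -> (8.7,0) [heading=0, draw]
RT 180: heading 0 -> 180
REPEAT 2 [
  -- iteration 1/2 --
  PD: pen down
  FD 3.9: (8.7,0) -> (4.8,0) [heading=180, draw]
  FD 5.1: (4.8,0) -> (-0.3,0) [heading=180, draw]
  LT 90: heading 180 -> 270
  -- iteration 2/2 --
  PD: pen down
  FD 3.9: (-0.3,0) -> (-0.3,-3.9) [heading=270, draw]
  FD 5.1: (-0.3,-3.9) -> (-0.3,-9) [heading=270, draw]
  LT 90: heading 270 -> 0
]
PU: pen up
LT 90: heading 0 -> 90
Final: pos=(-0.3,-9), heading=90, 5 segment(s) drawn
Segments drawn: 5

Answer: 5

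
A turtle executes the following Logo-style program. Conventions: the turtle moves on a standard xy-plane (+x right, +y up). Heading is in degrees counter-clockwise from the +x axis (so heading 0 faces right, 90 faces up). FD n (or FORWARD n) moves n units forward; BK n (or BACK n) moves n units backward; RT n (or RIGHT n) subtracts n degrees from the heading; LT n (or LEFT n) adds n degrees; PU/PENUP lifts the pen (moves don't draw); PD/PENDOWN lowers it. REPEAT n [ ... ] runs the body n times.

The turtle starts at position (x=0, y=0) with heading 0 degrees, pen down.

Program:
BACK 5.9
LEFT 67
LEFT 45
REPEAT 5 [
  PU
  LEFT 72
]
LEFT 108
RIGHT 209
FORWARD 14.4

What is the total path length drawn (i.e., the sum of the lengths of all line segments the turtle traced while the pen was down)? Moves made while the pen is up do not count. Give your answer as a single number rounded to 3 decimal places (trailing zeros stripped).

Answer: 5.9

Derivation:
Executing turtle program step by step:
Start: pos=(0,0), heading=0, pen down
BK 5.9: (0,0) -> (-5.9,0) [heading=0, draw]
LT 67: heading 0 -> 67
LT 45: heading 67 -> 112
REPEAT 5 [
  -- iteration 1/5 --
  PU: pen up
  LT 72: heading 112 -> 184
  -- iteration 2/5 --
  PU: pen up
  LT 72: heading 184 -> 256
  -- iteration 3/5 --
  PU: pen up
  LT 72: heading 256 -> 328
  -- iteration 4/5 --
  PU: pen up
  LT 72: heading 328 -> 40
  -- iteration 5/5 --
  PU: pen up
  LT 72: heading 40 -> 112
]
LT 108: heading 112 -> 220
RT 209: heading 220 -> 11
FD 14.4: (-5.9,0) -> (8.235,2.748) [heading=11, move]
Final: pos=(8.235,2.748), heading=11, 1 segment(s) drawn

Segment lengths:
  seg 1: (0,0) -> (-5.9,0), length = 5.9
Total = 5.9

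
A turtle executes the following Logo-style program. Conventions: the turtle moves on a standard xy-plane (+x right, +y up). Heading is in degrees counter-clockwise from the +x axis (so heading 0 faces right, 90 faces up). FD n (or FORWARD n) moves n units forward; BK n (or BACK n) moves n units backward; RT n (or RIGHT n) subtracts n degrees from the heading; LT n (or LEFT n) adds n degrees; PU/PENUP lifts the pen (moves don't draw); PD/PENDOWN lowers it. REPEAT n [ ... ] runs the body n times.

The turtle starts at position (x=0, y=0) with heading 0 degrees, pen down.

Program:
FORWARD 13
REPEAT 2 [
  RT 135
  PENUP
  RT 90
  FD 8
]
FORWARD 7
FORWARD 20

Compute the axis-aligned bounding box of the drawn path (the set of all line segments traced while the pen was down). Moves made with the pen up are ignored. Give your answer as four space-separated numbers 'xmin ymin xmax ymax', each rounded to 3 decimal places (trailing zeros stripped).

Executing turtle program step by step:
Start: pos=(0,0), heading=0, pen down
FD 13: (0,0) -> (13,0) [heading=0, draw]
REPEAT 2 [
  -- iteration 1/2 --
  RT 135: heading 0 -> 225
  PU: pen up
  RT 90: heading 225 -> 135
  FD 8: (13,0) -> (7.343,5.657) [heading=135, move]
  -- iteration 2/2 --
  RT 135: heading 135 -> 0
  PU: pen up
  RT 90: heading 0 -> 270
  FD 8: (7.343,5.657) -> (7.343,-2.343) [heading=270, move]
]
FD 7: (7.343,-2.343) -> (7.343,-9.343) [heading=270, move]
FD 20: (7.343,-9.343) -> (7.343,-29.343) [heading=270, move]
Final: pos=(7.343,-29.343), heading=270, 1 segment(s) drawn

Segment endpoints: x in {0, 13}, y in {0}
xmin=0, ymin=0, xmax=13, ymax=0

Answer: 0 0 13 0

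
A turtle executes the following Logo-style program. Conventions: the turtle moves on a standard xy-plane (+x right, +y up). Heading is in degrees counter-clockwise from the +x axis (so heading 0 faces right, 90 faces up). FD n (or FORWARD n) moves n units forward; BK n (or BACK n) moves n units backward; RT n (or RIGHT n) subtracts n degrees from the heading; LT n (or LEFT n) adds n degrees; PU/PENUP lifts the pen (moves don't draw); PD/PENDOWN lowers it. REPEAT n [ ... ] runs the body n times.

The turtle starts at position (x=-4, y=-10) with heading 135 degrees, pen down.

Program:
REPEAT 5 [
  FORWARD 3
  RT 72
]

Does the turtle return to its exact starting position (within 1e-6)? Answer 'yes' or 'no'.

Answer: yes

Derivation:
Executing turtle program step by step:
Start: pos=(-4,-10), heading=135, pen down
REPEAT 5 [
  -- iteration 1/5 --
  FD 3: (-4,-10) -> (-6.121,-7.879) [heading=135, draw]
  RT 72: heading 135 -> 63
  -- iteration 2/5 --
  FD 3: (-6.121,-7.879) -> (-4.759,-5.206) [heading=63, draw]
  RT 72: heading 63 -> 351
  -- iteration 3/5 --
  FD 3: (-4.759,-5.206) -> (-1.796,-5.675) [heading=351, draw]
  RT 72: heading 351 -> 279
  -- iteration 4/5 --
  FD 3: (-1.796,-5.675) -> (-1.327,-8.638) [heading=279, draw]
  RT 72: heading 279 -> 207
  -- iteration 5/5 --
  FD 3: (-1.327,-8.638) -> (-4,-10) [heading=207, draw]
  RT 72: heading 207 -> 135
]
Final: pos=(-4,-10), heading=135, 5 segment(s) drawn

Start position: (-4, -10)
Final position: (-4, -10)
Distance = 0; < 1e-6 -> CLOSED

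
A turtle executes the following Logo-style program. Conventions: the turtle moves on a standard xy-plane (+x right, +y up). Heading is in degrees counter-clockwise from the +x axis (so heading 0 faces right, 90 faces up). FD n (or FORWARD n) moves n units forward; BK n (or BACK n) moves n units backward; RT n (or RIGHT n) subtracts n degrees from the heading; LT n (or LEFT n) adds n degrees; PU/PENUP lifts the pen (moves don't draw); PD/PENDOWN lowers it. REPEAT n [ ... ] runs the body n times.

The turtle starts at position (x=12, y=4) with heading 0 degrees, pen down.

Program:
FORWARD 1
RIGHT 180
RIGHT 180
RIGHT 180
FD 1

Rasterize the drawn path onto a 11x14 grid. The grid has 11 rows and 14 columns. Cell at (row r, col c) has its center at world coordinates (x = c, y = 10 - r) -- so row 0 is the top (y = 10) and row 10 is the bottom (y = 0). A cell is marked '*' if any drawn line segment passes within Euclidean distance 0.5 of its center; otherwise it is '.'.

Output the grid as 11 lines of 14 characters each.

Answer: ..............
..............
..............
..............
..............
..............
............**
..............
..............
..............
..............

Derivation:
Segment 0: (12,4) -> (13,4)
Segment 1: (13,4) -> (12,4)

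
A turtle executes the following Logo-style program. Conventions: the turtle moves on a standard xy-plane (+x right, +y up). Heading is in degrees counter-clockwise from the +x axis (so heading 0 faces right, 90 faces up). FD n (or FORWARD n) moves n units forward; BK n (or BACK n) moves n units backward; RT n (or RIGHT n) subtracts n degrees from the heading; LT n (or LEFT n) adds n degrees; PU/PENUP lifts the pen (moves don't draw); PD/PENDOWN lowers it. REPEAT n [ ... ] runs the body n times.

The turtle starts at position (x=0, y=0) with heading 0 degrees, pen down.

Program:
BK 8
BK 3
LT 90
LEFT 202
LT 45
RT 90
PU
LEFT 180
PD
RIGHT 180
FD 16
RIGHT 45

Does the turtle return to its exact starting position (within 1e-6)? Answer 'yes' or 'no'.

Executing turtle program step by step:
Start: pos=(0,0), heading=0, pen down
BK 8: (0,0) -> (-8,0) [heading=0, draw]
BK 3: (-8,0) -> (-11,0) [heading=0, draw]
LT 90: heading 0 -> 90
LT 202: heading 90 -> 292
LT 45: heading 292 -> 337
RT 90: heading 337 -> 247
PU: pen up
LT 180: heading 247 -> 67
PD: pen down
RT 180: heading 67 -> 247
FD 16: (-11,0) -> (-17.252,-14.728) [heading=247, draw]
RT 45: heading 247 -> 202
Final: pos=(-17.252,-14.728), heading=202, 3 segment(s) drawn

Start position: (0, 0)
Final position: (-17.252, -14.728)
Distance = 22.683; >= 1e-6 -> NOT closed

Answer: no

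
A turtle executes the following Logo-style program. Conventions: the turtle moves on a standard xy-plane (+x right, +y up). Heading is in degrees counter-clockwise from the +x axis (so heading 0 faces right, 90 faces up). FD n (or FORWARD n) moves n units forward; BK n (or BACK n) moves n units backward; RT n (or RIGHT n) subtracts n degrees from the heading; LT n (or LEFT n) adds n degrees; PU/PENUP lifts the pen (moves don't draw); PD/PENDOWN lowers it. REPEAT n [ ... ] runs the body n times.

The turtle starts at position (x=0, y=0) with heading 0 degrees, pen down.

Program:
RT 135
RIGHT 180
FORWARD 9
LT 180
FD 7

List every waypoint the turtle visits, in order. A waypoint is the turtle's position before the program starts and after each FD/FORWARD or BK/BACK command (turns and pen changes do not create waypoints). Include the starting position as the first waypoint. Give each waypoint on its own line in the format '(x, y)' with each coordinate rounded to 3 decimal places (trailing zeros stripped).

Executing turtle program step by step:
Start: pos=(0,0), heading=0, pen down
RT 135: heading 0 -> 225
RT 180: heading 225 -> 45
FD 9: (0,0) -> (6.364,6.364) [heading=45, draw]
LT 180: heading 45 -> 225
FD 7: (6.364,6.364) -> (1.414,1.414) [heading=225, draw]
Final: pos=(1.414,1.414), heading=225, 2 segment(s) drawn
Waypoints (3 total):
(0, 0)
(6.364, 6.364)
(1.414, 1.414)

Answer: (0, 0)
(6.364, 6.364)
(1.414, 1.414)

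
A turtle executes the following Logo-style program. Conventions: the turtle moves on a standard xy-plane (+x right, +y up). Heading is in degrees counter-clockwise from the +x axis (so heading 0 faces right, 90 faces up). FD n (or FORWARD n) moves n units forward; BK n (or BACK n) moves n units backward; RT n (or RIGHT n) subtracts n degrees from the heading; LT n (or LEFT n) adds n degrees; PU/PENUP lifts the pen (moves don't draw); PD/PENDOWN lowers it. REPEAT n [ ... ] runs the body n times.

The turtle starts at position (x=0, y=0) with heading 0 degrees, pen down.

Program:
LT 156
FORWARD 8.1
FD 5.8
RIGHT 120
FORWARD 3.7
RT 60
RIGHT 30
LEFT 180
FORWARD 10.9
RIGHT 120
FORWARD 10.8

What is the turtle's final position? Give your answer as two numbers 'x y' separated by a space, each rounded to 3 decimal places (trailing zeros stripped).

Executing turtle program step by step:
Start: pos=(0,0), heading=0, pen down
LT 156: heading 0 -> 156
FD 8.1: (0,0) -> (-7.4,3.295) [heading=156, draw]
FD 5.8: (-7.4,3.295) -> (-12.698,5.654) [heading=156, draw]
RT 120: heading 156 -> 36
FD 3.7: (-12.698,5.654) -> (-9.705,7.828) [heading=36, draw]
RT 60: heading 36 -> 336
RT 30: heading 336 -> 306
LT 180: heading 306 -> 126
FD 10.9: (-9.705,7.828) -> (-16.112,16.647) [heading=126, draw]
RT 120: heading 126 -> 6
FD 10.8: (-16.112,16.647) -> (-5.371,17.776) [heading=6, draw]
Final: pos=(-5.371,17.776), heading=6, 5 segment(s) drawn

Answer: -5.371 17.776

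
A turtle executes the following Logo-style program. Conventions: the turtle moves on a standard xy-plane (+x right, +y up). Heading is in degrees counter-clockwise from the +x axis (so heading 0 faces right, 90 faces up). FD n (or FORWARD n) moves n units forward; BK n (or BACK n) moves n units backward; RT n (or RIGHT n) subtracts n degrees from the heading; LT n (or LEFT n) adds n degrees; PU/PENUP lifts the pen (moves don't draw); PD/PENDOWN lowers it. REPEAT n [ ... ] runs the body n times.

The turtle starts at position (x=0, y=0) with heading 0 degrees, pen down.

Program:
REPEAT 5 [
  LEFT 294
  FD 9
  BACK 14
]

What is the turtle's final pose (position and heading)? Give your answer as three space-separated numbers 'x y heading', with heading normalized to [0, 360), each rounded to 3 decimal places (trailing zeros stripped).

Answer: 2.26 -0.734 30

Derivation:
Executing turtle program step by step:
Start: pos=(0,0), heading=0, pen down
REPEAT 5 [
  -- iteration 1/5 --
  LT 294: heading 0 -> 294
  FD 9: (0,0) -> (3.661,-8.222) [heading=294, draw]
  BK 14: (3.661,-8.222) -> (-2.034,4.568) [heading=294, draw]
  -- iteration 2/5 --
  LT 294: heading 294 -> 228
  FD 9: (-2.034,4.568) -> (-8.056,-2.121) [heading=228, draw]
  BK 14: (-8.056,-2.121) -> (1.312,8.283) [heading=228, draw]
  -- iteration 3/5 --
  LT 294: heading 228 -> 162
  FD 9: (1.312,8.283) -> (-7.248,11.065) [heading=162, draw]
  BK 14: (-7.248,11.065) -> (6.067,6.738) [heading=162, draw]
  -- iteration 4/5 --
  LT 294: heading 162 -> 96
  FD 9: (6.067,6.738) -> (5.126,15.689) [heading=96, draw]
  BK 14: (5.126,15.689) -> (6.59,1.766) [heading=96, draw]
  -- iteration 5/5 --
  LT 294: heading 96 -> 30
  FD 9: (6.59,1.766) -> (14.384,6.266) [heading=30, draw]
  BK 14: (14.384,6.266) -> (2.26,-0.734) [heading=30, draw]
]
Final: pos=(2.26,-0.734), heading=30, 10 segment(s) drawn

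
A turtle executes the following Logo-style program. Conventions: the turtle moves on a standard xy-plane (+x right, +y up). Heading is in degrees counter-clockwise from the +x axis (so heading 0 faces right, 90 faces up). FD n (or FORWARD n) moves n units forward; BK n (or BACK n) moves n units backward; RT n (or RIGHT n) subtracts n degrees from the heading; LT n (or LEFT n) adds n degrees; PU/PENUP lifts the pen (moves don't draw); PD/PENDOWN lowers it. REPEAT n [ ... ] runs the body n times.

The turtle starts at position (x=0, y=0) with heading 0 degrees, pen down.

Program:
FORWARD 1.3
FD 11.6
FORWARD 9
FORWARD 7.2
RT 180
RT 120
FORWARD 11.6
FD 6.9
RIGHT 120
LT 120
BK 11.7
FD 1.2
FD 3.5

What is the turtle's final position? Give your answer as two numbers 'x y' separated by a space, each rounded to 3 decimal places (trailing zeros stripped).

Answer: 34.85 9.959

Derivation:
Executing turtle program step by step:
Start: pos=(0,0), heading=0, pen down
FD 1.3: (0,0) -> (1.3,0) [heading=0, draw]
FD 11.6: (1.3,0) -> (12.9,0) [heading=0, draw]
FD 9: (12.9,0) -> (21.9,0) [heading=0, draw]
FD 7.2: (21.9,0) -> (29.1,0) [heading=0, draw]
RT 180: heading 0 -> 180
RT 120: heading 180 -> 60
FD 11.6: (29.1,0) -> (34.9,10.046) [heading=60, draw]
FD 6.9: (34.9,10.046) -> (38.35,16.021) [heading=60, draw]
RT 120: heading 60 -> 300
LT 120: heading 300 -> 60
BK 11.7: (38.35,16.021) -> (32.5,5.889) [heading=60, draw]
FD 1.2: (32.5,5.889) -> (33.1,6.928) [heading=60, draw]
FD 3.5: (33.1,6.928) -> (34.85,9.959) [heading=60, draw]
Final: pos=(34.85,9.959), heading=60, 9 segment(s) drawn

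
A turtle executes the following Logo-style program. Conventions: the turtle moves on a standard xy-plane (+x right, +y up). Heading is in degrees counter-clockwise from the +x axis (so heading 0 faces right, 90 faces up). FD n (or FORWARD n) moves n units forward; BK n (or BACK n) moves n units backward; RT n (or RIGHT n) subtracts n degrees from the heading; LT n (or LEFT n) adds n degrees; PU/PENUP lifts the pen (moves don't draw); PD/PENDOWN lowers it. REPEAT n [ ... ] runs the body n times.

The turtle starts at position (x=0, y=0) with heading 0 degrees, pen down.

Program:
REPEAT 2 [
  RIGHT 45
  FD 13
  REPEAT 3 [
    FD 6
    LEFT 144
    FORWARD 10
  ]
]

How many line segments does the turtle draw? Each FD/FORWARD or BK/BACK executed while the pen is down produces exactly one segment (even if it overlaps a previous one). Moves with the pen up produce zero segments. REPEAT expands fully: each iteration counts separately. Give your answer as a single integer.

Answer: 14

Derivation:
Executing turtle program step by step:
Start: pos=(0,0), heading=0, pen down
REPEAT 2 [
  -- iteration 1/2 --
  RT 45: heading 0 -> 315
  FD 13: (0,0) -> (9.192,-9.192) [heading=315, draw]
  REPEAT 3 [
    -- iteration 1/3 --
    FD 6: (9.192,-9.192) -> (13.435,-13.435) [heading=315, draw]
    LT 144: heading 315 -> 99
    FD 10: (13.435,-13.435) -> (11.871,-3.558) [heading=99, draw]
    -- iteration 2/3 --
    FD 6: (11.871,-3.558) -> (10.932,2.368) [heading=99, draw]
    LT 144: heading 99 -> 243
    FD 10: (10.932,2.368) -> (6.392,-6.542) [heading=243, draw]
    -- iteration 3/3 --
    FD 6: (6.392,-6.542) -> (3.668,-11.888) [heading=243, draw]
    LT 144: heading 243 -> 27
    FD 10: (3.668,-11.888) -> (12.578,-7.348) [heading=27, draw]
  ]
  -- iteration 2/2 --
  RT 45: heading 27 -> 342
  FD 13: (12.578,-7.348) -> (24.942,-11.365) [heading=342, draw]
  REPEAT 3 [
    -- iteration 1/3 --
    FD 6: (24.942,-11.365) -> (30.648,-13.22) [heading=342, draw]
    LT 144: heading 342 -> 126
    FD 10: (30.648,-13.22) -> (24.771,-5.129) [heading=126, draw]
    -- iteration 2/3 --
    FD 6: (24.771,-5.129) -> (21.244,-0.275) [heading=126, draw]
    LT 144: heading 126 -> 270
    FD 10: (21.244,-0.275) -> (21.244,-10.275) [heading=270, draw]
    -- iteration 3/3 --
    FD 6: (21.244,-10.275) -> (21.244,-16.275) [heading=270, draw]
    LT 144: heading 270 -> 54
    FD 10: (21.244,-16.275) -> (27.122,-8.185) [heading=54, draw]
  ]
]
Final: pos=(27.122,-8.185), heading=54, 14 segment(s) drawn
Segments drawn: 14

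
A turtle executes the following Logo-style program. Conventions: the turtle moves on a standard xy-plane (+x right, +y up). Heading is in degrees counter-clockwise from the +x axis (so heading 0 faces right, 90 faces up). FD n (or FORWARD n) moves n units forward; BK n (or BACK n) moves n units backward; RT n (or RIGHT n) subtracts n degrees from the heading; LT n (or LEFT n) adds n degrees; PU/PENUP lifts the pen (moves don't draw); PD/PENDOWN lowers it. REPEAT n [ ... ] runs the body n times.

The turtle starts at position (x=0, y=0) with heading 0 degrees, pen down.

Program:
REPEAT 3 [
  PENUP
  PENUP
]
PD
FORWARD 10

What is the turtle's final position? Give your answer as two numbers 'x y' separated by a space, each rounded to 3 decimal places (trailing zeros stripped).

Executing turtle program step by step:
Start: pos=(0,0), heading=0, pen down
REPEAT 3 [
  -- iteration 1/3 --
  PU: pen up
  PU: pen up
  -- iteration 2/3 --
  PU: pen up
  PU: pen up
  -- iteration 3/3 --
  PU: pen up
  PU: pen up
]
PD: pen down
FD 10: (0,0) -> (10,0) [heading=0, draw]
Final: pos=(10,0), heading=0, 1 segment(s) drawn

Answer: 10 0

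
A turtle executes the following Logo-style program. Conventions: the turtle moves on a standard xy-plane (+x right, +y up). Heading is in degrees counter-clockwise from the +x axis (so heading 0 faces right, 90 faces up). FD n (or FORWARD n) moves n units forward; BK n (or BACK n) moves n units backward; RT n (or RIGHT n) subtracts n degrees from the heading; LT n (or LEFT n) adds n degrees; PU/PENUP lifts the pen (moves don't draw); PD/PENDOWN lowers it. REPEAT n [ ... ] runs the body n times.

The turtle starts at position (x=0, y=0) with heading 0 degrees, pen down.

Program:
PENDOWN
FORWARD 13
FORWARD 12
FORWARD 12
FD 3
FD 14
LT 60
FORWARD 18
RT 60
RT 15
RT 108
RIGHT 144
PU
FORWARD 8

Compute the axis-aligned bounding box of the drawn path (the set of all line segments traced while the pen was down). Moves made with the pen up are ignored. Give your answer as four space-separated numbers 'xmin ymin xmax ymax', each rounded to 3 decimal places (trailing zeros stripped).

Answer: 0 0 63 15.588

Derivation:
Executing turtle program step by step:
Start: pos=(0,0), heading=0, pen down
PD: pen down
FD 13: (0,0) -> (13,0) [heading=0, draw]
FD 12: (13,0) -> (25,0) [heading=0, draw]
FD 12: (25,0) -> (37,0) [heading=0, draw]
FD 3: (37,0) -> (40,0) [heading=0, draw]
FD 14: (40,0) -> (54,0) [heading=0, draw]
LT 60: heading 0 -> 60
FD 18: (54,0) -> (63,15.588) [heading=60, draw]
RT 60: heading 60 -> 0
RT 15: heading 0 -> 345
RT 108: heading 345 -> 237
RT 144: heading 237 -> 93
PU: pen up
FD 8: (63,15.588) -> (62.581,23.577) [heading=93, move]
Final: pos=(62.581,23.577), heading=93, 6 segment(s) drawn

Segment endpoints: x in {0, 13, 25, 37, 40, 54, 63}, y in {0, 15.588}
xmin=0, ymin=0, xmax=63, ymax=15.588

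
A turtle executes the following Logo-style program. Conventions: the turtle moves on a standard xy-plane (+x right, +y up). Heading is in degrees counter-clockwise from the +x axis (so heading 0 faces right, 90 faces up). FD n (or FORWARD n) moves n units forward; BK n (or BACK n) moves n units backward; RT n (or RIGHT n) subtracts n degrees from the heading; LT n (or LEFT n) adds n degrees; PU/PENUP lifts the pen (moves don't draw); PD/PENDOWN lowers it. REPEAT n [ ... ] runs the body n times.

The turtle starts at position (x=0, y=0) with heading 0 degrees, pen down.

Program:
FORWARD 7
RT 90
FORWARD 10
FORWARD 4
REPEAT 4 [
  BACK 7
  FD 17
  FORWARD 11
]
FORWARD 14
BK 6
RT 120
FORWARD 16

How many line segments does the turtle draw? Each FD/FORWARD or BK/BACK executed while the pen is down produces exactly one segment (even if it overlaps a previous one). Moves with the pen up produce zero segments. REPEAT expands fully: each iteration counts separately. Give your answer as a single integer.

Executing turtle program step by step:
Start: pos=(0,0), heading=0, pen down
FD 7: (0,0) -> (7,0) [heading=0, draw]
RT 90: heading 0 -> 270
FD 10: (7,0) -> (7,-10) [heading=270, draw]
FD 4: (7,-10) -> (7,-14) [heading=270, draw]
REPEAT 4 [
  -- iteration 1/4 --
  BK 7: (7,-14) -> (7,-7) [heading=270, draw]
  FD 17: (7,-7) -> (7,-24) [heading=270, draw]
  FD 11: (7,-24) -> (7,-35) [heading=270, draw]
  -- iteration 2/4 --
  BK 7: (7,-35) -> (7,-28) [heading=270, draw]
  FD 17: (7,-28) -> (7,-45) [heading=270, draw]
  FD 11: (7,-45) -> (7,-56) [heading=270, draw]
  -- iteration 3/4 --
  BK 7: (7,-56) -> (7,-49) [heading=270, draw]
  FD 17: (7,-49) -> (7,-66) [heading=270, draw]
  FD 11: (7,-66) -> (7,-77) [heading=270, draw]
  -- iteration 4/4 --
  BK 7: (7,-77) -> (7,-70) [heading=270, draw]
  FD 17: (7,-70) -> (7,-87) [heading=270, draw]
  FD 11: (7,-87) -> (7,-98) [heading=270, draw]
]
FD 14: (7,-98) -> (7,-112) [heading=270, draw]
BK 6: (7,-112) -> (7,-106) [heading=270, draw]
RT 120: heading 270 -> 150
FD 16: (7,-106) -> (-6.856,-98) [heading=150, draw]
Final: pos=(-6.856,-98), heading=150, 18 segment(s) drawn
Segments drawn: 18

Answer: 18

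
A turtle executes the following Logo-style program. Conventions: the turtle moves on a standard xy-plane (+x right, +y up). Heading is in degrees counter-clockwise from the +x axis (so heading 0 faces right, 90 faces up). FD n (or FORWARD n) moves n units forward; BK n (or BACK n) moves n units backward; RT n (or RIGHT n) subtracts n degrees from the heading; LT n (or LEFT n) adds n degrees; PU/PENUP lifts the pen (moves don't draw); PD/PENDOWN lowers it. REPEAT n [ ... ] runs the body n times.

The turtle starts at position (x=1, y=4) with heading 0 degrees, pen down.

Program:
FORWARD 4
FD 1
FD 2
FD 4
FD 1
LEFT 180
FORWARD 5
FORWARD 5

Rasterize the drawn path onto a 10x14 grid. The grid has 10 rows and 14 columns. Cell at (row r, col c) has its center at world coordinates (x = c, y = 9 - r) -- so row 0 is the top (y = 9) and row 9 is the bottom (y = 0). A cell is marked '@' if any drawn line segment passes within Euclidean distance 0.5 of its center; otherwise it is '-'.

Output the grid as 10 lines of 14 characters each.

Answer: --------------
--------------
--------------
--------------
--------------
-@@@@@@@@@@@@@
--------------
--------------
--------------
--------------

Derivation:
Segment 0: (1,4) -> (5,4)
Segment 1: (5,4) -> (6,4)
Segment 2: (6,4) -> (8,4)
Segment 3: (8,4) -> (12,4)
Segment 4: (12,4) -> (13,4)
Segment 5: (13,4) -> (8,4)
Segment 6: (8,4) -> (3,4)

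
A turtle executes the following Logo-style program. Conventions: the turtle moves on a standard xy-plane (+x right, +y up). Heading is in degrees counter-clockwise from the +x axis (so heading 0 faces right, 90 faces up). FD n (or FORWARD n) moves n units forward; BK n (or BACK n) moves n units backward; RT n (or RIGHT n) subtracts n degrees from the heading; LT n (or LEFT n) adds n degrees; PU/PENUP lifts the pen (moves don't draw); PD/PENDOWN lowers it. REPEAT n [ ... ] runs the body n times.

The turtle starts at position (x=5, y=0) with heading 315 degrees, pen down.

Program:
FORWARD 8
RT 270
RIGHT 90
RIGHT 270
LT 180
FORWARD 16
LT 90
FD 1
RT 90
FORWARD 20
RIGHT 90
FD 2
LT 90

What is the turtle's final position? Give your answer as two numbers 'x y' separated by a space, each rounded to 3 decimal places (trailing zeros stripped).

Answer: -15.506 -30.406

Derivation:
Executing turtle program step by step:
Start: pos=(5,0), heading=315, pen down
FD 8: (5,0) -> (10.657,-5.657) [heading=315, draw]
RT 270: heading 315 -> 45
RT 90: heading 45 -> 315
RT 270: heading 315 -> 45
LT 180: heading 45 -> 225
FD 16: (10.657,-5.657) -> (-0.657,-16.971) [heading=225, draw]
LT 90: heading 225 -> 315
FD 1: (-0.657,-16.971) -> (0.05,-17.678) [heading=315, draw]
RT 90: heading 315 -> 225
FD 20: (0.05,-17.678) -> (-14.092,-31.82) [heading=225, draw]
RT 90: heading 225 -> 135
FD 2: (-14.092,-31.82) -> (-15.506,-30.406) [heading=135, draw]
LT 90: heading 135 -> 225
Final: pos=(-15.506,-30.406), heading=225, 5 segment(s) drawn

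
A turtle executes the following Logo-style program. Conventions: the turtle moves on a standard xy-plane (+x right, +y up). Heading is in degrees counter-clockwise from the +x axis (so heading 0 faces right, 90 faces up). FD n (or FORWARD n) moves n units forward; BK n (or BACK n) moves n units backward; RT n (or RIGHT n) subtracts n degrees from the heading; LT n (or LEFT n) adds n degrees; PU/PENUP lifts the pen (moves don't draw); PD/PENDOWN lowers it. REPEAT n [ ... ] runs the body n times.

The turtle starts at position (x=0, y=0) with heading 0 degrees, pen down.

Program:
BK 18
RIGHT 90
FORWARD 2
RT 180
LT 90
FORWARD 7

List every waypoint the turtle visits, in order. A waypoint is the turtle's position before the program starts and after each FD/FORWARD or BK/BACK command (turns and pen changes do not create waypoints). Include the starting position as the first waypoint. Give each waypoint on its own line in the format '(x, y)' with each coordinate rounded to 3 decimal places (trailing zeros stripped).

Executing turtle program step by step:
Start: pos=(0,0), heading=0, pen down
BK 18: (0,0) -> (-18,0) [heading=0, draw]
RT 90: heading 0 -> 270
FD 2: (-18,0) -> (-18,-2) [heading=270, draw]
RT 180: heading 270 -> 90
LT 90: heading 90 -> 180
FD 7: (-18,-2) -> (-25,-2) [heading=180, draw]
Final: pos=(-25,-2), heading=180, 3 segment(s) drawn
Waypoints (4 total):
(0, 0)
(-18, 0)
(-18, -2)
(-25, -2)

Answer: (0, 0)
(-18, 0)
(-18, -2)
(-25, -2)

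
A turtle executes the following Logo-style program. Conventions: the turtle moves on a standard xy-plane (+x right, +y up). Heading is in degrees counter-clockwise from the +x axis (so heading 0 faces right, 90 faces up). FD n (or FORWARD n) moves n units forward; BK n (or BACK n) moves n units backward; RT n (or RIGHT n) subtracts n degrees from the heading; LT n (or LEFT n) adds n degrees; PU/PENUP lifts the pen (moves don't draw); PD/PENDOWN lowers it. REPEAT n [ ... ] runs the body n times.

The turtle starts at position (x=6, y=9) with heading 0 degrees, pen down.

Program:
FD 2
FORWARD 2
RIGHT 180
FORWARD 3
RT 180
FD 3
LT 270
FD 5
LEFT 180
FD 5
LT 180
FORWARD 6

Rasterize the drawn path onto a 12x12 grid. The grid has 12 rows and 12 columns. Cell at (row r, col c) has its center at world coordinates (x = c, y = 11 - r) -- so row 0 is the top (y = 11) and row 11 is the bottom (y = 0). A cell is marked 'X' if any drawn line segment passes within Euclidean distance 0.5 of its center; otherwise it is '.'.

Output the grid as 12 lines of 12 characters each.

Segment 0: (6,9) -> (8,9)
Segment 1: (8,9) -> (10,9)
Segment 2: (10,9) -> (7,9)
Segment 3: (7,9) -> (10,9)
Segment 4: (10,9) -> (10,4)
Segment 5: (10,4) -> (10,9)
Segment 6: (10,9) -> (10,3)

Answer: ............
............
......XXXXX.
..........X.
..........X.
..........X.
..........X.
..........X.
..........X.
............
............
............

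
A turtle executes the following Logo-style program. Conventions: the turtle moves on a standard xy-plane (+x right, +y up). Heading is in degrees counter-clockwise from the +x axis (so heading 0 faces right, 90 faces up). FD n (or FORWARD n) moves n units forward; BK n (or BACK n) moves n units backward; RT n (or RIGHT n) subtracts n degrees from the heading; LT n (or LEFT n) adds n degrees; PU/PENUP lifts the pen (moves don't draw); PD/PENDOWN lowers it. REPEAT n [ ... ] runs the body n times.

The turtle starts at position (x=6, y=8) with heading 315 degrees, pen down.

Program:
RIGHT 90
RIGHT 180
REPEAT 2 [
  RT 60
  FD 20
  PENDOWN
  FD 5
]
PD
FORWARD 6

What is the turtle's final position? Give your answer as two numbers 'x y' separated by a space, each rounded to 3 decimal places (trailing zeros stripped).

Executing turtle program step by step:
Start: pos=(6,8), heading=315, pen down
RT 90: heading 315 -> 225
RT 180: heading 225 -> 45
REPEAT 2 [
  -- iteration 1/2 --
  RT 60: heading 45 -> 345
  FD 20: (6,8) -> (25.319,2.824) [heading=345, draw]
  PD: pen down
  FD 5: (25.319,2.824) -> (30.148,1.53) [heading=345, draw]
  -- iteration 2/2 --
  RT 60: heading 345 -> 285
  FD 20: (30.148,1.53) -> (35.325,-17.789) [heading=285, draw]
  PD: pen down
  FD 5: (35.325,-17.789) -> (36.619,-22.619) [heading=285, draw]
]
PD: pen down
FD 6: (36.619,-22.619) -> (38.172,-28.414) [heading=285, draw]
Final: pos=(38.172,-28.414), heading=285, 5 segment(s) drawn

Answer: 38.172 -28.414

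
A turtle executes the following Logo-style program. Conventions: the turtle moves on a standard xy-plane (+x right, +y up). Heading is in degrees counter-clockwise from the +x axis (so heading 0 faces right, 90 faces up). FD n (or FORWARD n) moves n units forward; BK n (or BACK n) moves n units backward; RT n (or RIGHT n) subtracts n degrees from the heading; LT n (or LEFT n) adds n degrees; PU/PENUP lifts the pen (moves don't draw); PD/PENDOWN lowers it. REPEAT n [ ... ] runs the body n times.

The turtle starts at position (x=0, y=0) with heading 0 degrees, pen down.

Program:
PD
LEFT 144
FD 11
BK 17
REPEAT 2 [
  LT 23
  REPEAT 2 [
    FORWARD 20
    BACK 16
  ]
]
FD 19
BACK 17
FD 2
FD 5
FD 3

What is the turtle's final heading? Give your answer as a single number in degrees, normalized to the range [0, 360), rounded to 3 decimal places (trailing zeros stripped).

Answer: 190

Derivation:
Executing turtle program step by step:
Start: pos=(0,0), heading=0, pen down
PD: pen down
LT 144: heading 0 -> 144
FD 11: (0,0) -> (-8.899,6.466) [heading=144, draw]
BK 17: (-8.899,6.466) -> (4.854,-3.527) [heading=144, draw]
REPEAT 2 [
  -- iteration 1/2 --
  LT 23: heading 144 -> 167
  REPEAT 2 [
    -- iteration 1/2 --
    FD 20: (4.854,-3.527) -> (-14.633,0.972) [heading=167, draw]
    BK 16: (-14.633,0.972) -> (0.957,-2.627) [heading=167, draw]
    -- iteration 2/2 --
    FD 20: (0.957,-2.627) -> (-18.531,1.872) [heading=167, draw]
    BK 16: (-18.531,1.872) -> (-2.941,-1.727) [heading=167, draw]
  ]
  -- iteration 2/2 --
  LT 23: heading 167 -> 190
  REPEAT 2 [
    -- iteration 1/2 --
    FD 20: (-2.941,-1.727) -> (-22.637,-5.2) [heading=190, draw]
    BK 16: (-22.637,-5.2) -> (-6.88,-2.422) [heading=190, draw]
    -- iteration 2/2 --
    FD 20: (-6.88,-2.422) -> (-26.576,-5.895) [heading=190, draw]
    BK 16: (-26.576,-5.895) -> (-10.819,-3.116) [heading=190, draw]
  ]
]
FD 19: (-10.819,-3.116) -> (-29.531,-6.416) [heading=190, draw]
BK 17: (-29.531,-6.416) -> (-12.789,-3.464) [heading=190, draw]
FD 2: (-12.789,-3.464) -> (-14.759,-3.811) [heading=190, draw]
FD 5: (-14.759,-3.811) -> (-19.683,-4.679) [heading=190, draw]
FD 3: (-19.683,-4.679) -> (-22.637,-5.2) [heading=190, draw]
Final: pos=(-22.637,-5.2), heading=190, 15 segment(s) drawn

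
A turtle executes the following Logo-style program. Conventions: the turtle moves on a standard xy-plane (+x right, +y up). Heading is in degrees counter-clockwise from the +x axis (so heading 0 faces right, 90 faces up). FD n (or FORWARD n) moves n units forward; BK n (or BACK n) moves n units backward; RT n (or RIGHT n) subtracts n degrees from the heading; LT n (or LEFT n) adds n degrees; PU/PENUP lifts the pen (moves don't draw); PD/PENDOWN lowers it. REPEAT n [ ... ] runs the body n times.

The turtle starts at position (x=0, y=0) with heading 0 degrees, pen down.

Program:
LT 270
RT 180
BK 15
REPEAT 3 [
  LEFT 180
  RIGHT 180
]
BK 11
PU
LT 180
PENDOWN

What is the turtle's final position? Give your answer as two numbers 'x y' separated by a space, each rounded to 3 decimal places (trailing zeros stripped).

Answer: 0 -26

Derivation:
Executing turtle program step by step:
Start: pos=(0,0), heading=0, pen down
LT 270: heading 0 -> 270
RT 180: heading 270 -> 90
BK 15: (0,0) -> (0,-15) [heading=90, draw]
REPEAT 3 [
  -- iteration 1/3 --
  LT 180: heading 90 -> 270
  RT 180: heading 270 -> 90
  -- iteration 2/3 --
  LT 180: heading 90 -> 270
  RT 180: heading 270 -> 90
  -- iteration 3/3 --
  LT 180: heading 90 -> 270
  RT 180: heading 270 -> 90
]
BK 11: (0,-15) -> (0,-26) [heading=90, draw]
PU: pen up
LT 180: heading 90 -> 270
PD: pen down
Final: pos=(0,-26), heading=270, 2 segment(s) drawn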